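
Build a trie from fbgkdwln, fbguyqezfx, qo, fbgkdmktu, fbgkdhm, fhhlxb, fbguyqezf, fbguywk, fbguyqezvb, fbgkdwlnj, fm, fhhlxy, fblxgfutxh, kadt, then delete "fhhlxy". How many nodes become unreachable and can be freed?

1

Walk "fhhlxy" from the leaf back toward the root, removing each node that no remaining word uses.
The suffix "y" (1 node) is used only by "fhhlxy"; the node for "fhhlx" still has the child "b", so pruning stops there.
Nodes removed: 1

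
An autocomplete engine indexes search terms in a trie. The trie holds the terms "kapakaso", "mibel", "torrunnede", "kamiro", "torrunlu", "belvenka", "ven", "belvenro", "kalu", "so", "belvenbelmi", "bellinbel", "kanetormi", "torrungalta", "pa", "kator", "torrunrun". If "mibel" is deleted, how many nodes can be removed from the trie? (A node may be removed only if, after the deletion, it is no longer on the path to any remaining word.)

5

Walk "mibel" from the leaf back toward the root, removing each node that no remaining word uses.
No other word shares any prefix with "mibel", so all 5 of its nodes go.
Nodes removed: 5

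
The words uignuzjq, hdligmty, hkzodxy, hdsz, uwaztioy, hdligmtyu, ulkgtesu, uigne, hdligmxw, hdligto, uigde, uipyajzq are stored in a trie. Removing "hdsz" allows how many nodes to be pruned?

2

Walk "hdsz" from the leaf back toward the root, removing each node that no remaining word uses.
The suffix "sz" (2 nodes) is used only by "hdsz"; the node for "hd" still has the child "l", so pruning stops there.
Nodes removed: 2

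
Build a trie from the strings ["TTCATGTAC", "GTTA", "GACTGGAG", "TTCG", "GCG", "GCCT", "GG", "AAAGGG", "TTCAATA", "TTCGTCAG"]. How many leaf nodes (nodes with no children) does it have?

9

Leaves are exactly the stored words that no other stored word extends.
Those words: "AAAGGG", "GACTGGAG", "GCCT", "GCG", "GG", "GTTA", "TTCAATA", "TTCATGTAC", "TTCGTCAG"
Leaf count: 9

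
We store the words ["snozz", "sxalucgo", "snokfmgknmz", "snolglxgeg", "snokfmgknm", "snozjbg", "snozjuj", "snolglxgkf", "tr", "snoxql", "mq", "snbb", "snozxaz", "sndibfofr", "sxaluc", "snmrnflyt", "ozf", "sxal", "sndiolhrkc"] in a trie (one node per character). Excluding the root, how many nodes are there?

69

For each word, the new-node count is its length minus the longest prefix already in the trie:
  "snozz" → 5 new (s, n, o, z, z)
  "sxalucgo" → prefix "s" already present; 7 new (x, a, l, u, c, g, o)
  "snokfmgknmz" → prefix "sno" already present; 8 new (k, f, m, g, k, n, m, z)
  "snolglxgeg" → prefix "sno" already present; 7 new (l, g, l, x, g, e, g)
  "snokfmgknm" → prefix "snokfmgknm" already present; 0 new (none)
  "snozjbg" → prefix "snoz" already present; 3 new (j, b, g)
  "snozjuj" → prefix "snozj" already present; 2 new (u, j)
  "snolglxgkf" → prefix "snolglxg" already present; 2 new (k, f)
  "tr" → 2 new (t, r)
  "snoxql" → prefix "sno" already present; 3 new (x, q, l)
  "mq" → 2 new (m, q)
  "snbb" → prefix "sn" already present; 2 new (b, b)
  "snozxaz" → prefix "snoz" already present; 3 new (x, a, z)
  "sndibfofr" → prefix "sn" already present; 7 new (d, i, b, f, o, f, r)
  "sxaluc" → prefix "sxaluc" already present; 0 new (none)
  "snmrnflyt" → prefix "sn" already present; 7 new (m, r, n, f, l, y, t)
  "ozf" → 3 new (o, z, f)
  "sxal" → prefix "sxal" already present; 0 new (none)
  "sndiolhrkc" → prefix "sndi" already present; 6 new (o, l, h, r, k, c)
Total nodes = 5 + 7 + 8 + 7 + 0 + 3 + 2 + 2 + 2 + 3 + 2 + 2 + 3 + 7 + 0 + 7 + 3 + 0 + 6 = 69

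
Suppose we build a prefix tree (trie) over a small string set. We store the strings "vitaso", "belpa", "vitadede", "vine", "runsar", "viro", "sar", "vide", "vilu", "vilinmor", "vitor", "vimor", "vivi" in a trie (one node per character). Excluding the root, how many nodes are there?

44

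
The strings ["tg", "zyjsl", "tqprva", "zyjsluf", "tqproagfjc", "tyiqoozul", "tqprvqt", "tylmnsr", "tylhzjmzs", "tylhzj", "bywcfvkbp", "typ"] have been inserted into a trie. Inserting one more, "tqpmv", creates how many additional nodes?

"tqp" is already a path in the trie; the remaining "mv" must be added.
Each of the 2 remaining characters creates one node.

2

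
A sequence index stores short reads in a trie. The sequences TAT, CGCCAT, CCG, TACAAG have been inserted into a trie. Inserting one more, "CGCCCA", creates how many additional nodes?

2

The longest prefix of "CGCCCA" already in the trie is "CGCC" (length 4).
So 6 − 4 = 2 new nodes.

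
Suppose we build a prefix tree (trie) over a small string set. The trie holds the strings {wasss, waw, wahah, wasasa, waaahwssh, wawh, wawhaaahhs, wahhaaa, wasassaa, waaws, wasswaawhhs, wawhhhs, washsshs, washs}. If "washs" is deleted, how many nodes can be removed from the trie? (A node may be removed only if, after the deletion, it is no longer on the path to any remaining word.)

0

Walk "washs" from the leaf back toward the root, removing each node that no remaining word uses.
Every node on "washs" is still needed (e.g. by "washsshs"), so nothing is freed.
Nodes removed: 0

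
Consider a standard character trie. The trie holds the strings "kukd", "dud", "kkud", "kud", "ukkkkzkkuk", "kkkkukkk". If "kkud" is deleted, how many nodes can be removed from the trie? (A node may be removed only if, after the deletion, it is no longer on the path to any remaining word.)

2

After clearing the end-marker at "kkud", prune upward until reaching a node still needed by another word.
The suffix "ud" (2 nodes) is used only by "kkud"; the node for "kk" still has the child "k", so pruning stops there.
Nodes removed: 2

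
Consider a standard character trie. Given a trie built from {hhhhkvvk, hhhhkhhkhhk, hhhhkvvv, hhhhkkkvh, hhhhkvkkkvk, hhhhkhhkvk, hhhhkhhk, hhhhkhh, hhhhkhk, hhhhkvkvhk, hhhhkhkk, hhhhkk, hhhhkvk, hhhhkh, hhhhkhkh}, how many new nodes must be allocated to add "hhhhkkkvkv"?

Walking "hhhhkkkvkv" from the root, the first 8 characters ("hhhhkkkv") follow existing edges; "k" is the first miss.
New nodes needed: |"hhhhkkkvkv"| − 8 = 10 − 8 = 2.

2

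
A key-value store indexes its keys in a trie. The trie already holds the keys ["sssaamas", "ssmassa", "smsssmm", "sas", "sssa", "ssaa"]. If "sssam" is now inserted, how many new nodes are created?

1

"sssa" is already a path in the trie; the remaining "m" must be added.
So 5 − 4 = 1 new nodes.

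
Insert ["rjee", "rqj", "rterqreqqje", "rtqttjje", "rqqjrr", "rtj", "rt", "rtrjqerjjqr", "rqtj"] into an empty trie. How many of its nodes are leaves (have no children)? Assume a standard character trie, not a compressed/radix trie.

8

A leaf is a node with no children — equivalently, the end of a word that is not a proper prefix of any other stored word.
Those words: "rjee", "rqj", "rqqjrr", "rqtj", "rterqreqqje", "rtj", "rtqttjje", "rtrjqerjjqr"
Leaf count: 8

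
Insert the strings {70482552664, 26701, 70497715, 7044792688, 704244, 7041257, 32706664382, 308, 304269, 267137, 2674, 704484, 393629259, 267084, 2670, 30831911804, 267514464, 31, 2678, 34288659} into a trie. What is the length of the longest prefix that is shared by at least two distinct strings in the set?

4

Equivalently: take the maximum, over all pairs, of their longest common prefix length.
"2670" and "26701" agree on "2670" (4 characters) before diverging; nothing deeper is shared.
Longest shared-prefix length: 4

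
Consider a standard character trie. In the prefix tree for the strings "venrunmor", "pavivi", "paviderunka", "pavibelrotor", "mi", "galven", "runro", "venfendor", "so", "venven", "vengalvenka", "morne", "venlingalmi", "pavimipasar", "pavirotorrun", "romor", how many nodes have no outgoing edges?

A leaf is a node with no children — equivalently, the end of a word that is not a proper prefix of any other stored word.
Those words: "galven", "mi", "morne", "pavibelrotor", "paviderunka", "pavimipasar", "pavirotorrun", "pavivi", "romor", "runro", "so", "venfendor", "vengalvenka", "venlingalmi", "venrunmor", "venven"
Leaf count: 16

16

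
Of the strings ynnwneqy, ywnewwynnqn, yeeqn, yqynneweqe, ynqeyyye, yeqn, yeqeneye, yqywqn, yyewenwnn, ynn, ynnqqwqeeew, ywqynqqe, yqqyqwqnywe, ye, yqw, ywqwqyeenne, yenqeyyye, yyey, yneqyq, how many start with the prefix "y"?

Walk to "y"; the words in its subtree are exactly those with that prefix.
Matches: "ye", "yeeqn", "yenqeyyye", "yeqeneye", "yeqn", "yneqyq", "ynn", "ynnqqwqeeew", "ynnwneqy", "ynqeyyye", "yqqyqwqnywe", "yqw", "yqynneweqe", "yqywqn", "ywnewwynnqn", "ywqwqyeenne", "ywqynqqe", "yyewenwnn", "yyey"
Count: 19

19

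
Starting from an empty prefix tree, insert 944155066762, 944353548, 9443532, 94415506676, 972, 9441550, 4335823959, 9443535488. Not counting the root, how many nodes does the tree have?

Insert word by word; a character creates a node only if that edge doesn't already exist:
  "944155066762" → 12 new (9, 4, 4, 1, 5, 5, 0, 6, 6, 7, 6, 2)
  "944353548" → prefix "944" already present; 6 new (3, 5, 3, 5, 4, 8)
  "9443532" → prefix "944353" already present; 1 new (2)
  "94415506676" → prefix "94415506676" already present; 0 new (none)
  "972" → prefix "9" already present; 2 new (7, 2)
  "9441550" → prefix "9441550" already present; 0 new (none)
  "4335823959" → 10 new (4, 3, 3, 5, 8, 2, 3, 9, 5, 9)
  "9443535488" → prefix "944353548" already present; 1 new (8)
Total nodes = 12 + 6 + 1 + 0 + 2 + 0 + 10 + 1 = 32

32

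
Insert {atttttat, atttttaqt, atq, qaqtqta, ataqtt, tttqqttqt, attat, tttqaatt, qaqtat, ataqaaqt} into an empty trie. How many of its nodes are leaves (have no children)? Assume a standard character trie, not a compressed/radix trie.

10

Leaves are exactly the stored words that no other stored word extends.
Those words: "ataqaaqt", "ataqtt", "atq", "attat", "atttttaqt", "atttttat", "qaqtat", "qaqtqta", "tttqaatt", "tttqqttqt"
Leaf count: 10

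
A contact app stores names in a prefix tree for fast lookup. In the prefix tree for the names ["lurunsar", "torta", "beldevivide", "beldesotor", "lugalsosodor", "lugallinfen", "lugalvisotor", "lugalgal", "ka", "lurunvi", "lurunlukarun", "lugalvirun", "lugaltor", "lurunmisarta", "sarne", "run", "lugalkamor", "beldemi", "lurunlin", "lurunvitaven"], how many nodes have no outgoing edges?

A leaf is a node with no children — equivalently, the end of a word that is not a proper prefix of any other stored word.
Those words: "beldemi", "beldesotor", "beldevivide", "ka", "lugalgal", "lugalkamor", "lugallinfen", "lugalsosodor", "lugaltor", "lugalvirun", "lugalvisotor", "lurunlin", "lurunlukarun", "lurunmisarta", "lurunsar", "lurunvitaven", "run", "sarne", "torta"
Leaf count: 19

19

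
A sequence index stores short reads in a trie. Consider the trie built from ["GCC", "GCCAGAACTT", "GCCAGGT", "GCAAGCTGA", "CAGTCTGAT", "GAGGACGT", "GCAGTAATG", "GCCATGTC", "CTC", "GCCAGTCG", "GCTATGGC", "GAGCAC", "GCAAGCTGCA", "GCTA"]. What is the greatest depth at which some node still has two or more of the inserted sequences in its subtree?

Equivalently: take the maximum, over all pairs, of their longest common prefix length.
e.g. "GCAAGCTGA" and "GCAAGCTGCA" share the prefix "GCAAGCTG" of length 8; no pair shares a longer one.
Longest shared-prefix length: 8

8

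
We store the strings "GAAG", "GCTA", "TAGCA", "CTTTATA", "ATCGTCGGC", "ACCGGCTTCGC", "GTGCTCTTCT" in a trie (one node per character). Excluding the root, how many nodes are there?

47

Insert word by word; a character creates a node only if that edge doesn't already exist:
  "GAAG" → 4 new (G, A, A, G)
  "GCTA" → prefix "G" already present; 3 new (C, T, A)
  "TAGCA" → 5 new (T, A, G, C, A)
  "CTTTATA" → 7 new (C, T, T, T, A, T, A)
  "ATCGTCGGC" → 9 new (A, T, C, G, T, C, G, G, C)
  "ACCGGCTTCGC" → prefix "A" already present; 10 new (C, C, G, G, C, T, T, C, G, C)
  "GTGCTCTTCT" → prefix "G" already present; 9 new (T, G, C, T, C, T, T, C, T)
Total nodes = 4 + 3 + 5 + 7 + 9 + 10 + 9 = 47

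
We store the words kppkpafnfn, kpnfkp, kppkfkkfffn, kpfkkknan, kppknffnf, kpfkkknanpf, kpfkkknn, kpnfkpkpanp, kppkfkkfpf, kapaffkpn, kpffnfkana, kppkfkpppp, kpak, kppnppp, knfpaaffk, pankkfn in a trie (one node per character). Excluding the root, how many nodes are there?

83

Count nodes per top-level branch (shared prefixes stored once):
  'k'-branch (kapaffkpn, knfpaaffk, kpak, kpffnfkana, kpfkkknan, kpfkkknanpf, kpfkkknn, kpnfkp, kpnfkpkpanp, kppkfkkfffn, kppkfkkfpf, kppkfkpppp, kppknffnf, kppkpafnfn, kppnppp): 76 nodes
  'p'-branch (pankkfn): 7 nodes
Sum: 83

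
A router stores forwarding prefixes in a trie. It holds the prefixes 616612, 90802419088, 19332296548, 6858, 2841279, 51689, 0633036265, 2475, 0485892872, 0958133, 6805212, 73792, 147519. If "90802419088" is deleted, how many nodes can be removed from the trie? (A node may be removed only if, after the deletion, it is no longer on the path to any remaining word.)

After clearing the end-marker at "90802419088", prune upward until reaching a node still needed by another word.
No other word shares any prefix with "90802419088", so all 11 of its nodes go.
Nodes removed: 11

11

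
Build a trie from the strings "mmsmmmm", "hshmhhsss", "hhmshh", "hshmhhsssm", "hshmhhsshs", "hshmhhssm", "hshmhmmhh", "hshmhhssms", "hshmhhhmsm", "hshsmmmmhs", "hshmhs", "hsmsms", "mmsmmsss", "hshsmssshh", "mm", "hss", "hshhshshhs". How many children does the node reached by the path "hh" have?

1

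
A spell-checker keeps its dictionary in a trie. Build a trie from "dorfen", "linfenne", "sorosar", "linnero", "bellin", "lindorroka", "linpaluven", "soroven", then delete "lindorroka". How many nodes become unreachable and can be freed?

7

After clearing the end-marker at "lindorroka", prune upward until reaching a node still needed by another word.
The suffix "dorroka" (7 nodes) is used only by "lindorroka"; the node for "lin" still has the child "f", so pruning stops there.
Nodes removed: 7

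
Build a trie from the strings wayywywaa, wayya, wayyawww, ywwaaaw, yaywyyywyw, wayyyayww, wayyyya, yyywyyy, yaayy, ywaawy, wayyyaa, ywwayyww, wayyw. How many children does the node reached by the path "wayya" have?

1

Follow the path "wayya" to its node, then look at its outgoing edges.
Distinct next characters after "wayya": w.
That node has 1 child edge.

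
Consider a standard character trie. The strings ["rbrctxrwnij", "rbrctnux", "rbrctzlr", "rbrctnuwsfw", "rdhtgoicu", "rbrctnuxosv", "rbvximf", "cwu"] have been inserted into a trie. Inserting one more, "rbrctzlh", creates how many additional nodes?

1

Walking "rbrctzlh" from the root, the first 7 characters ("rbrctzl") follow existing edges; "h" is the first miss.
So 8 − 7 = 1 new nodes.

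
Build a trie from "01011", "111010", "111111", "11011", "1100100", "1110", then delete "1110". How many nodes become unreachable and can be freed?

0

Walk "1110" from the leaf back toward the root, removing each node that no remaining word uses.
Every node on "1110" is still needed (e.g. by "111010"), so nothing is freed.
Nodes removed: 0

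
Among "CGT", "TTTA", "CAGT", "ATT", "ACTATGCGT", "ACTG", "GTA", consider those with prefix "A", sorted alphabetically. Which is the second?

ACTG

Filter for "A…" and sort: "ACTATGCGT", "ACTG", "ATT"
Position 2: ACTG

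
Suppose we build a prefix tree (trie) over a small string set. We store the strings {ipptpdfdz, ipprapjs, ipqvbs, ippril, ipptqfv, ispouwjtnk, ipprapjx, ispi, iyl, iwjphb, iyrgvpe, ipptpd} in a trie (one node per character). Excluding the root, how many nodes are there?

Insert word by word; a character creates a node only if that edge doesn't already exist:
  "ipptpdfdz" → 9 new (i, p, p, t, p, d, f, d, z)
  "ipprapjs" → prefix "ipp" already present; 5 new (r, a, p, j, s)
  "ipqvbs" → prefix "ip" already present; 4 new (q, v, b, s)
  "ippril" → prefix "ippr" already present; 2 new (i, l)
  "ipptqfv" → prefix "ippt" already present; 3 new (q, f, v)
  "ispouwjtnk" → prefix "i" already present; 9 new (s, p, o, u, w, j, t, n, k)
  "ipprapjx" → prefix "ipprapj" already present; 1 new (x)
  "ispi" → prefix "isp" already present; 1 new (i)
  "iyl" → prefix "i" already present; 2 new (y, l)
  "iwjphb" → prefix "i" already present; 5 new (w, j, p, h, b)
  "iyrgvpe" → prefix "iy" already present; 5 new (r, g, v, p, e)
  "ipptpd" → prefix "ipptpd" already present; 0 new (none)
Total nodes = 9 + 5 + 4 + 2 + 3 + 9 + 1 + 1 + 2 + 5 + 5 + 0 = 46

46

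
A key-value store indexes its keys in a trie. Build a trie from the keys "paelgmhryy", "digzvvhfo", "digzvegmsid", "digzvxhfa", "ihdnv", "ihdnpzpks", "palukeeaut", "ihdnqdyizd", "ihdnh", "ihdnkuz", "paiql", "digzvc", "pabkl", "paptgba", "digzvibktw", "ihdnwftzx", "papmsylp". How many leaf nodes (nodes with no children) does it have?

Leaves are exactly the stored words that no other stored word extends.
Those words: "digzvc", "digzvegmsid", "digzvibktw", "digzvvhfo", "digzvxhfa", "ihdnh", "ihdnkuz", "ihdnpzpks", "ihdnqdyizd", "ihdnv", "ihdnwftzx", "pabkl", "paelgmhryy", "paiql", "palukeeaut", "papmsylp", "paptgba"
Leaf count: 17

17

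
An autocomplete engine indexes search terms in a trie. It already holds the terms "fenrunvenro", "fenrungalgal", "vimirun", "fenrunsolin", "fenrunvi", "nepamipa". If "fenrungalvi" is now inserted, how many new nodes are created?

"fenrungal" is already a path in the trie; the remaining "vi" must be added.
Each of the 2 remaining characters creates one node.

2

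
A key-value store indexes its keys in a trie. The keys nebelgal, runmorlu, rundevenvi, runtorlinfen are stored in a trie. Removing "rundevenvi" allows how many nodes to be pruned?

After clearing the end-marker at "rundevenvi", prune upward until reaching a node still needed by another word.
The suffix "devenvi" (7 nodes) is used only by "rundevenvi"; the node for "run" still has the child "m", so pruning stops there.
Nodes removed: 7

7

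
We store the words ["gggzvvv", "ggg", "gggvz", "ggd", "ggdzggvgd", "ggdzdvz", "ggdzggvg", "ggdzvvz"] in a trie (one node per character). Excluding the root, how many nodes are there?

22

Count nodes per top-level branch (shared prefixes stored once):
  'g'-branch (ggd, ggdzdvz, ggdzggvg, ggdzggvgd, ggdzvvz, ggg, gggvz, gggzvvv): 22 nodes
Sum: 22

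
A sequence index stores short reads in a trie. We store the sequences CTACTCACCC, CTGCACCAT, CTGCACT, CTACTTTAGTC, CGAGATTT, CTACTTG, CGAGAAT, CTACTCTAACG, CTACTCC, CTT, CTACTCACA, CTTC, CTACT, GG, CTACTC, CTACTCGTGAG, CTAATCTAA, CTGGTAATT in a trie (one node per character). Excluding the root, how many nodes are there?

62

Trace insertions, counting only characters that open a new branch:
  "CTACTCACCC" → 10 new (C, T, A, C, T, C, A, C, C, C)
  "CTGCACCAT" → prefix "CT" already present; 7 new (G, C, A, C, C, A, T)
  "CTGCACT" → prefix "CTGCAC" already present; 1 new (T)
  "CTACTTTAGTC" → prefix "CTACT" already present; 6 new (T, T, A, G, T, C)
  "CGAGATTT" → prefix "C" already present; 7 new (G, A, G, A, T, T, T)
  "CTACTTG" → prefix "CTACTT" already present; 1 new (G)
  "CGAGAAT" → prefix "CGAGA" already present; 2 new (A, T)
  "CTACTCTAACG" → prefix "CTACTC" already present; 5 new (T, A, A, C, G)
  "CTACTCC" → prefix "CTACTC" already present; 1 new (C)
  "CTT" → prefix "CT" already present; 1 new (T)
  "CTACTCACA" → prefix "CTACTCAC" already present; 1 new (A)
  "CTTC" → prefix "CTT" already present; 1 new (C)
  "CTACT" → prefix "CTACT" already present; 0 new (none)
  "GG" → 2 new (G, G)
  "CTACTC" → prefix "CTACTC" already present; 0 new (none)
  "CTACTCGTGAG" → prefix "CTACTC" already present; 5 new (G, T, G, A, G)
  "CTAATCTAA" → prefix "CTA" already present; 6 new (A, T, C, T, A, A)
  "CTGGTAATT" → prefix "CTG" already present; 6 new (G, T, A, A, T, T)
Total nodes = 10 + 7 + 1 + 6 + 7 + 1 + 2 + 5 + 1 + 1 + 1 + 1 + 0 + 2 + 0 + 5 + 6 + 6 = 62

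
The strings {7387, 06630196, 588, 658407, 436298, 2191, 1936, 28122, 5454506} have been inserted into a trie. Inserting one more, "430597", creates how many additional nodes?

4

The longest prefix of "430597" already in the trie is "43" (length 2).
Each of the 4 remaining characters creates one node.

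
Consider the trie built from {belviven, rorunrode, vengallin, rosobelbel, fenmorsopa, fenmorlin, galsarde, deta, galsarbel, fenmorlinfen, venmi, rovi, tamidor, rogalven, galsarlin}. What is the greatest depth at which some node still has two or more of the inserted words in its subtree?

Equivalently: take the maximum, over all pairs, of their longest common prefix length.
e.g. "fenmorlin" and "fenmorlinfen" share the prefix "fenmorlin" of length 9; no pair shares a longer one.
Longest shared-prefix length: 9

9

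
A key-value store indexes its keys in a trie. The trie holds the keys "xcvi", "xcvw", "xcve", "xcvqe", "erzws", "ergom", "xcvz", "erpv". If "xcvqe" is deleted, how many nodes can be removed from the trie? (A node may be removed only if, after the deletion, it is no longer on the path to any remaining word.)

2

A node on "xcvqe"'s path can go only if nothing else ends at it or branches off below it.
The suffix "qe" (2 nodes) is used only by "xcvqe"; the node for "xcv" still has the child "i", so pruning stops there.
Nodes removed: 2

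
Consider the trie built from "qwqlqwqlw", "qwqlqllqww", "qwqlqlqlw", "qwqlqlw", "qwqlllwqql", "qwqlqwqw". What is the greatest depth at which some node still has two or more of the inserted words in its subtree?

7

Look for the deepest trie node that still has at least two words in its subtree.
e.g. "qwqlqwqlw" and "qwqlqwqw" share the prefix "qwqlqwq" of length 7; no pair shares a longer one.
Longest shared-prefix length: 7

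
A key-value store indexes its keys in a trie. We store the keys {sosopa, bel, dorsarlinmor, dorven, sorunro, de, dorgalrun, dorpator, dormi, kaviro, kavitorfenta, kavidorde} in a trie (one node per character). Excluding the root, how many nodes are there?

Insert word by word; a character creates a node only if that edge doesn't already exist:
  "sosopa" → 6 new (s, o, s, o, p, a)
  "bel" → 3 new (b, e, l)
  "dorsarlinmor" → 12 new (d, o, r, s, a, r, l, i, n, m, o, r)
  "dorven" → prefix "dor" already present; 3 new (v, e, n)
  "sorunro" → prefix "so" already present; 5 new (r, u, n, r, o)
  "de" → prefix "d" already present; 1 new (e)
  "dorgalrun" → prefix "dor" already present; 6 new (g, a, l, r, u, n)
  "dorpator" → prefix "dor" already present; 5 new (p, a, t, o, r)
  "dormi" → prefix "dor" already present; 2 new (m, i)
  "kaviro" → 6 new (k, a, v, i, r, o)
  "kavitorfenta" → prefix "kavi" already present; 8 new (t, o, r, f, e, n, t, a)
  "kavidorde" → prefix "kavi" already present; 5 new (d, o, r, d, e)
Total nodes = 6 + 3 + 12 + 3 + 5 + 1 + 6 + 5 + 2 + 6 + 8 + 5 = 62

62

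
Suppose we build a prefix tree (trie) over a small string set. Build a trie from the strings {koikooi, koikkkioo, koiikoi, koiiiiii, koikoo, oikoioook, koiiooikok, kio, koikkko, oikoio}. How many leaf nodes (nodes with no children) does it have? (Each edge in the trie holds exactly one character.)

8

A leaf is a node with no children — equivalently, the end of a word that is not a proper prefix of any other stored word.
Those words: "kio", "koiiiiii", "koiikoi", "koiiooikok", "koikkkioo", "koikkko", "koikooi", "oikoioook"
Leaf count: 8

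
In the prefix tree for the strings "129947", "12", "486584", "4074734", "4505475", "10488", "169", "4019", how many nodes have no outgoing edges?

7

Leaves are exactly the stored words that no other stored word extends.
Those words: "10488", "129947", "169", "4019", "4074734", "4505475", "486584"
Leaf count: 7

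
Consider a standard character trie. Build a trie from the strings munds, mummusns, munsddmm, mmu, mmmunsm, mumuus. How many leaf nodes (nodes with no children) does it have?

6

A leaf is a node with no children — equivalently, the end of a word that is not a proper prefix of any other stored word.
Those words: "mmmunsm", "mmu", "mummusns", "mumuus", "munds", "munsddmm"
Leaf count: 6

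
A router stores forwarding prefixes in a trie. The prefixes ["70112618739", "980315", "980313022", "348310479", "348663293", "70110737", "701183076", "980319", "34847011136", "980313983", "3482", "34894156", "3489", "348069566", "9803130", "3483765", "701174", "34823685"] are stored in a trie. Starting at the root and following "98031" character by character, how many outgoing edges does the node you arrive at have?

3

Walk "98031" from the root, arriving at one node.
Distinct next characters after "98031": 3, 5, 9.
That node has 3 child edges.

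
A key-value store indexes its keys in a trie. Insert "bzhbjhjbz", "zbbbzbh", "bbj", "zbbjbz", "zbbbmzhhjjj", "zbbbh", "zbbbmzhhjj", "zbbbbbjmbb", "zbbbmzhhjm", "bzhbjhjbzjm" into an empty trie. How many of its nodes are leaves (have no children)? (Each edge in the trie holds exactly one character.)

Leaves are exactly the stored words that no other stored word extends.
Those words: "bbj", "bzhbjhjbzjm", "zbbbbbjmbb", "zbbbh", "zbbbmzhhjjj", "zbbbmzhhjm", "zbbbzbh", "zbbjbz"
Leaf count: 8

8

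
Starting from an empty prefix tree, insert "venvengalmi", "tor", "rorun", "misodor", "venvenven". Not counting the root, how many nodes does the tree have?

29

Insert word by word; a character creates a node only if that edge doesn't already exist:
  "venvengalmi" → 11 new (v, e, n, v, e, n, g, a, l, m, i)
  "tor" → 3 new (t, o, r)
  "rorun" → 5 new (r, o, r, u, n)
  "misodor" → 7 new (m, i, s, o, d, o, r)
  "venvenven" → prefix "venven" already present; 3 new (v, e, n)
Total nodes = 11 + 3 + 5 + 7 + 3 = 29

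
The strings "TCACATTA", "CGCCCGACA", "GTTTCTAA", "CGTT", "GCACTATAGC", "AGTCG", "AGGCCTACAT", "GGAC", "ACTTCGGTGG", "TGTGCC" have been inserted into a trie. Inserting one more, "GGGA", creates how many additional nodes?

Walking "GGGA" from the root, the first 2 characters ("GG") follow existing edges; "G" is the first miss.
So 4 − 2 = 2 new nodes.

2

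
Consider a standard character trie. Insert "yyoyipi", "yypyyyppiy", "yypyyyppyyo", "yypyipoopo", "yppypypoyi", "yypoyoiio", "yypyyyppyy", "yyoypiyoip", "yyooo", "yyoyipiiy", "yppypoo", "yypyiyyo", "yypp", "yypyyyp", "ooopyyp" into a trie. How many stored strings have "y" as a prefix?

14

Traverse to the node for "y", then collect every word in that subtree.
Words under "y": yppypoo, yppypypoyi, yyooo, yyoyipi, yyoyipiiy, yyoypiyoip, yypoyoiio, yypp, yypyipoopo, yypyiyyo, yypyyyp, yypyyyppiy, yypyyyppyy, yypyyyppyyo
Count: 14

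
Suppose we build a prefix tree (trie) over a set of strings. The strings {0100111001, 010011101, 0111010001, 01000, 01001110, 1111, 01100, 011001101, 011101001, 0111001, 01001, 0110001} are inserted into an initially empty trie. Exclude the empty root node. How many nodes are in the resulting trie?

Count nodes per top-level branch (shared prefixes stored once):
  '0'-branch (01000, 01001, 01001110, 0100111001, 010011101, 01100, 0110001, 011001101, 0111001, 0111010001, 011101001): 31 nodes
  '1'-branch (1111): 4 nodes
Sum: 35

35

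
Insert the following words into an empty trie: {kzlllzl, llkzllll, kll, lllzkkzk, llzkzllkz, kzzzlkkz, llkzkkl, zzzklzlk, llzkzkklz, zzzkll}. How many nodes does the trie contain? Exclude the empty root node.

52

For each word, the new-node count is its length minus the longest prefix already in the trie:
  "kzlllzl" → 7 new (k, z, l, l, l, z, l)
  "llkzllll" → 8 new (l, l, k, z, l, l, l, l)
  "kll" → prefix "k" already present; 2 new (l, l)
  "lllzkkzk" → prefix "ll" already present; 6 new (l, z, k, k, z, k)
  "llzkzllkz" → prefix "ll" already present; 7 new (z, k, z, l, l, k, z)
  "kzzzlkkz" → prefix "kz" already present; 6 new (z, z, l, k, k, z)
  "llkzkkl" → prefix "llkz" already present; 3 new (k, k, l)
  "zzzklzlk" → 8 new (z, z, z, k, l, z, l, k)
  "llzkzkklz" → prefix "llzkz" already present; 4 new (k, k, l, z)
  "zzzkll" → prefix "zzzkl" already present; 1 new (l)
Total nodes = 7 + 8 + 2 + 6 + 7 + 6 + 3 + 8 + 4 + 1 = 52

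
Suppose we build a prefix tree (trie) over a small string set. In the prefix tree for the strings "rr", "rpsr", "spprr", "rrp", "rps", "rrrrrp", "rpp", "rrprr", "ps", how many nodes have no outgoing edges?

Leaves are exactly the stored words that no other stored word extends.
Those words: "ps", "rpp", "rpsr", "rrprr", "rrrrrp", "spprr"
Leaf count: 6

6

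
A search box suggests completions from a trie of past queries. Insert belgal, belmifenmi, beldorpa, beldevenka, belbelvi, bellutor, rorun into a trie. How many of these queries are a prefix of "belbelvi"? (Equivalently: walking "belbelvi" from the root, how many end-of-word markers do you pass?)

Traverse "belbelvi" character by character; count nodes along the way that are marked as word ends.
Prefixes of the query that are stored words: "belbelvi"
Count: 1

1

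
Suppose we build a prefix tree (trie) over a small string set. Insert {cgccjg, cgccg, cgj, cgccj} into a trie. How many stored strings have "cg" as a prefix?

Walk to "cg"; the words in its subtree are exactly those with that prefix.
Matches: "cgccg", "cgccj", "cgccjg", "cgj"
Count: 4

4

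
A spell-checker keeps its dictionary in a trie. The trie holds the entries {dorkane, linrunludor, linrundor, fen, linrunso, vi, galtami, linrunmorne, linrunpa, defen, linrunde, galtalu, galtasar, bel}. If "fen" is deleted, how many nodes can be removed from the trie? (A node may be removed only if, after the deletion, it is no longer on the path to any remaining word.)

After clearing the end-marker at "fen", prune upward until reaching a node still needed by another word.
No other word shares any prefix with "fen", so all 3 of its nodes go.
Nodes removed: 3

3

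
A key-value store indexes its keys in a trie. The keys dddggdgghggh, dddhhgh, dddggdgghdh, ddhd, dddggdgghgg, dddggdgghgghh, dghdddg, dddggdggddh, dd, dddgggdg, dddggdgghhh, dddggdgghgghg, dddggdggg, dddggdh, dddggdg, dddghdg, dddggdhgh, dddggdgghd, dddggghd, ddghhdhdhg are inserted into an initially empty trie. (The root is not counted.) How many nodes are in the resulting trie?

Count nodes per top-level branch (shared prefixes stored once):
  'd'-branch (dd, dddggdg, dddggdggddh, dddggdggg, dddggdgghd, dddggdgghdh, dddggdgghgg, dddggdgghggh, dddggdgghgghg, dddggdgghgghh, dddggdgghhh, dddggdh, dddggdhgh, dddgggdg, dddggghd, dddghdg, dddhhgh, ddghhdhdhg, ddhd, dghdddg): 53 nodes
Sum: 53

53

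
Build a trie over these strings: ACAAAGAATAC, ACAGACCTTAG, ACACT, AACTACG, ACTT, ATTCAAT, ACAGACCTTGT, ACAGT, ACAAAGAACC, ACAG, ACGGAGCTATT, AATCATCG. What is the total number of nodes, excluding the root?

For each word, the new-node count is its length minus the longest prefix already in the trie:
  "ACAAAGAATAC" → 11 new (A, C, A, A, A, G, A, A, T, A, C)
  "ACAGACCTTAG" → prefix "ACA" already present; 8 new (G, A, C, C, T, T, A, G)
  "ACACT" → prefix "ACA" already present; 2 new (C, T)
  "AACTACG" → prefix "A" already present; 6 new (A, C, T, A, C, G)
  "ACTT" → prefix "AC" already present; 2 new (T, T)
  "ATTCAAT" → prefix "A" already present; 6 new (T, T, C, A, A, T)
  "ACAGACCTTGT" → prefix "ACAGACCTT" already present; 2 new (G, T)
  "ACAGT" → prefix "ACAG" already present; 1 new (T)
  "ACAAAGAACC" → prefix "ACAAAGAA" already present; 2 new (C, C)
  "ACAG" → prefix "ACAG" already present; 0 new (none)
  "ACGGAGCTATT" → prefix "AC" already present; 9 new (G, G, A, G, C, T, A, T, T)
  "AATCATCG" → prefix "AA" already present; 6 new (T, C, A, T, C, G)
Total nodes = 11 + 8 + 2 + 6 + 2 + 6 + 2 + 1 + 2 + 0 + 9 + 6 = 55

55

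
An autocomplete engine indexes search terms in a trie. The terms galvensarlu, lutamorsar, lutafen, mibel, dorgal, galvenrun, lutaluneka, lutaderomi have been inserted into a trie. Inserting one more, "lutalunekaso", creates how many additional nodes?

2

Walking "lutalunekaso" from the root, the first 10 characters ("lutaluneka") follow existing edges; "s" is the first miss.
So 12 − 10 = 2 new nodes.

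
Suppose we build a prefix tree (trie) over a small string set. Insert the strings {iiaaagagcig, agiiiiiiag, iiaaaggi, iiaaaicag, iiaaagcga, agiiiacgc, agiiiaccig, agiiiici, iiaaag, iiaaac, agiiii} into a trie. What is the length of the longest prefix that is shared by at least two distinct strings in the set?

7

The deepest shared node is where two words last agree before diverging.
e.g. "agiiiaccig" and "agiiiacgc" share the prefix "agiiiac" of length 7; no pair shares a longer one.
Longest shared-prefix length: 7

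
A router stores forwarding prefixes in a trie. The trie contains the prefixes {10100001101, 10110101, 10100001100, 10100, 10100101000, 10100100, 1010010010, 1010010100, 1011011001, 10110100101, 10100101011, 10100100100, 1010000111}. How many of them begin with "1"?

13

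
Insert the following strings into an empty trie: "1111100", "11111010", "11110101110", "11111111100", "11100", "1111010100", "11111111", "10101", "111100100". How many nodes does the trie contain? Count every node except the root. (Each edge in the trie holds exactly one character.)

Count nodes per top-level branch (shared prefixes stored once):
  '1'-branch (10101, 11100, 111100100, 1111010100, 11110101110, 1111100, 11111010, 11111111, 11111111100): 34 nodes
Sum: 34

34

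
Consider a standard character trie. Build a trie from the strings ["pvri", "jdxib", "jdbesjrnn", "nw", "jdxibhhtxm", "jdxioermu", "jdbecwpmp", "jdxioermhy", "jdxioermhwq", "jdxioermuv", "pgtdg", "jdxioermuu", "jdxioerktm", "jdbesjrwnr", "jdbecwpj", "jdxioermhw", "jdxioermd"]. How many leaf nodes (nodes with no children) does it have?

14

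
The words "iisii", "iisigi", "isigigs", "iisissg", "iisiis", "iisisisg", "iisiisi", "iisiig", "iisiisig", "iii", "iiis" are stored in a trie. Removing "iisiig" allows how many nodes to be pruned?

After clearing the end-marker at "iisiig", prune upward until reaching a node still needed by another word.
The suffix "g" (1 node) is used only by "iisiig"; the node for "iisii" still has the child "s", so pruning stops there.
Nodes removed: 1

1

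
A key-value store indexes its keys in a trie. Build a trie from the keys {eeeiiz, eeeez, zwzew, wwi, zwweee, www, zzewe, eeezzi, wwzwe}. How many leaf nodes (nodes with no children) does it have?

A leaf is a node with no children — equivalently, the end of a word that is not a proper prefix of any other stored word.
Those words: "eeeez", "eeeiiz", "eeezzi", "wwi", "www", "wwzwe", "zwweee", "zwzew", "zzewe"
Leaf count: 9

9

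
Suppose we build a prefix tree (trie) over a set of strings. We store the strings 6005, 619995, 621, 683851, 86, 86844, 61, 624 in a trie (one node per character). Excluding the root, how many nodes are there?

Trie structure (* marks end of a word):
(root)
├─ 6
│  ├─ 0
│  │  └─ 0
│  │     └─ 5 *
│  ├─ 1 *
│  │  └─ 9
│  │     └─ 9
│  │        └─ 9
│  │           └─ 5 *
│  ├─ 2
│  │  ├─ 1 *
│  │  └─ 4 *
│  └─ 8
│     └─ 3
│        └─ 8
│           └─ 5
│              └─ 1 *
└─ 8
   └─ 6 *
      └─ 8
         └─ 4
            └─ 4 *
Counting every labelled node above: 22.

22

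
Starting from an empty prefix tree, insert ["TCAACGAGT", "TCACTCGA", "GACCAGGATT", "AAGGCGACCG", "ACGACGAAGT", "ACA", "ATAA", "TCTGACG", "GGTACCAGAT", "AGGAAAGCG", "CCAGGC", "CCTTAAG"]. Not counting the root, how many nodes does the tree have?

Insert word by word; a character creates a node only if that edge doesn't already exist:
  "TCAACGAGT" → 9 new (T, C, A, A, C, G, A, G, T)
  "TCACTCGA" → prefix "TCA" already present; 5 new (C, T, C, G, A)
  "GACCAGGATT" → 10 new (G, A, C, C, A, G, G, A, T, T)
  "AAGGCGACCG" → 10 new (A, A, G, G, C, G, A, C, C, G)
  "ACGACGAAGT" → prefix "A" already present; 9 new (C, G, A, C, G, A, A, G, T)
  "ACA" → prefix "AC" already present; 1 new (A)
  "ATAA" → prefix "A" already present; 3 new (T, A, A)
  "TCTGACG" → prefix "TC" already present; 5 new (T, G, A, C, G)
  "GGTACCAGAT" → prefix "G" already present; 9 new (G, T, A, C, C, A, G, A, T)
  "AGGAAAGCG" → prefix "A" already present; 8 new (G, G, A, A, A, G, C, G)
  "CCAGGC" → 6 new (C, C, A, G, G, C)
  "CCTTAAG" → prefix "CC" already present; 5 new (T, T, A, A, G)
Total nodes = 9 + 5 + 10 + 10 + 9 + 1 + 3 + 5 + 9 + 8 + 6 + 5 = 80

80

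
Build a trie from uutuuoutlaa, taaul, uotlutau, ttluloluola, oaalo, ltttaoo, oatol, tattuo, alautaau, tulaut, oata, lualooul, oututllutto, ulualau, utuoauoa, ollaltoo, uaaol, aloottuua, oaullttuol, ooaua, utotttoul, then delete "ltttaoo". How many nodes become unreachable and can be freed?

After clearing the end-marker at "ltttaoo", prune upward until reaching a node still needed by another word.
The suffix "tttaoo" (6 nodes) is used only by "ltttaoo"; the node for "l" still has the child "u", so pruning stops there.
Nodes removed: 6

6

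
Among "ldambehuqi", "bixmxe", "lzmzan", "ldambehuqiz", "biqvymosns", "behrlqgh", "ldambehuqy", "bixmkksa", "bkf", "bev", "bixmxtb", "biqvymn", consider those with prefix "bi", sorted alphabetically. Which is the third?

bixmkksa

DFS of the "bi" subtree visits, in order: "biqvymn", "biqvymosns", "bixmkksa", "bixmxe", "bixmxtb"
Position 3: bixmkksa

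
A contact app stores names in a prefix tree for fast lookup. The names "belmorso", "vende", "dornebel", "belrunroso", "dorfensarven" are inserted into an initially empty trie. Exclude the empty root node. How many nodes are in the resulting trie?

Count nodes per top-level branch (shared prefixes stored once):
  'b'-branch (belmorso, belrunroso): 15 nodes
  'd'-branch (dorfensarven, dornebel): 17 nodes
  'v'-branch (vende): 5 nodes
Sum: 37

37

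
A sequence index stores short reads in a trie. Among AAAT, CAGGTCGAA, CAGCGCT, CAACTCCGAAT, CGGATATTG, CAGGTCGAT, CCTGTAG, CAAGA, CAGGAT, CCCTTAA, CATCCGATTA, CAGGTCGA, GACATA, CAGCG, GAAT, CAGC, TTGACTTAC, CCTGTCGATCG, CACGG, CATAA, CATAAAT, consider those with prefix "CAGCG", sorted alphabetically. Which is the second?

CAGCGCT

DFS of the "CAGCG" subtree visits, in order: "CAGCG", "CAGCGCT"
The 2nd is CAGCGCT.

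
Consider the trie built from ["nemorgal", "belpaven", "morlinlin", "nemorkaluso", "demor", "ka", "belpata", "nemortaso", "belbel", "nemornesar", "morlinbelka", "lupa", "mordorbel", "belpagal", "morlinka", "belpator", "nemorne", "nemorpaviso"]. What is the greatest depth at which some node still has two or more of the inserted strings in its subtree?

7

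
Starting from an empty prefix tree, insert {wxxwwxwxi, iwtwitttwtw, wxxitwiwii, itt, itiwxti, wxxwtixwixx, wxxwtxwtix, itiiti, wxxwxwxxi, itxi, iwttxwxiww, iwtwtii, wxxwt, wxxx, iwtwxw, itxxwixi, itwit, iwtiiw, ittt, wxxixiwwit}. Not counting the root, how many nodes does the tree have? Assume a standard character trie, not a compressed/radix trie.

Count nodes per top-level branch (shared prefixes stored once):
  'i'-branch (itiiti, itiwxti, itt, ittt, itwit, itxi, itxxwixi, iwtiiw, iwttxwxiww, iwtwitttwtw, iwtwtii, iwtwxw): 47 nodes
  'w'-branch (wxxitwiwii, wxxixiwwit, wxxwt, wxxwtixwixx, wxxwtxwtix, wxxwwxwxi, wxxwxwxxi, wxxx): 40 nodes
Sum: 87

87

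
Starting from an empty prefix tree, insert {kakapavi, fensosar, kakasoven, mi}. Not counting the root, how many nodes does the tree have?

23

For each word, the new-node count is its length minus the longest prefix already in the trie:
  "kakapavi" → 8 new (k, a, k, a, p, a, v, i)
  "fensosar" → 8 new (f, e, n, s, o, s, a, r)
  "kakasoven" → prefix "kaka" already present; 5 new (s, o, v, e, n)
  "mi" → 2 new (m, i)
Total nodes = 8 + 8 + 5 + 2 = 23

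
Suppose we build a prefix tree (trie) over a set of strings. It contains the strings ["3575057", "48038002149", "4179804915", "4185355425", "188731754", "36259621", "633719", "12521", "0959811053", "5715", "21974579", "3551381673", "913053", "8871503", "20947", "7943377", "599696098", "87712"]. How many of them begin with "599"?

1

Filter for entries beginning with "599":
Words under "599": 599696098
Count: 1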